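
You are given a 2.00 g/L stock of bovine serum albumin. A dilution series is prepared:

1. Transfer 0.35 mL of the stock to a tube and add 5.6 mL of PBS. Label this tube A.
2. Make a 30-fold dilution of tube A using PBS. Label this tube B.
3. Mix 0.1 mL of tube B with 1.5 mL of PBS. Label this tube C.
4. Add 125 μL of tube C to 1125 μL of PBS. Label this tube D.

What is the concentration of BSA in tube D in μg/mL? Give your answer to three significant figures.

Step 1: 0.35 mL + 5.6 mL = 5.95 mL total → factor 5.95/0.35 = 17
Step 2: 30-fold → factor 30
Step 3: 0.1 mL + 1.5 mL = 1.6 mL total → factor 1.6/0.1 = 16
Step 4: 125 μL + 1125 μL = 1250 μL total → factor 1250/125 = 10
Overall dilution factor = 17 × 30 × 16 × 10 = 81600
Final = 2.00 g/L / 81600 = 2.451 × 10^-5 g/L = 0.0245 μg/mL

0.0245 μg/mL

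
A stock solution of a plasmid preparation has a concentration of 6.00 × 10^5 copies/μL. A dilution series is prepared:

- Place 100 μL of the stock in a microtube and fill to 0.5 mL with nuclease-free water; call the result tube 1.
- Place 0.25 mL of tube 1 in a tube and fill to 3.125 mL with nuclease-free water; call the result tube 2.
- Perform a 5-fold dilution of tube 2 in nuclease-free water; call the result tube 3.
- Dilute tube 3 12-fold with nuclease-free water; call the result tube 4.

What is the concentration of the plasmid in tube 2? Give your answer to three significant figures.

Step 1: 100 μL brought to 0.5 mL → factor 500/100 = 5
Step 2: 0.25 mL brought to 3.125 mL → factor 3.125/0.25 = 12.5
Dilution factor through tube 2 = 5 × 12.5 = 62.5
[tube 2] = 6.00 × 10^5 copies/μL / 62.5 = 9.60 × 10^3 copies/μL

9.60 × 10^3 copies/μL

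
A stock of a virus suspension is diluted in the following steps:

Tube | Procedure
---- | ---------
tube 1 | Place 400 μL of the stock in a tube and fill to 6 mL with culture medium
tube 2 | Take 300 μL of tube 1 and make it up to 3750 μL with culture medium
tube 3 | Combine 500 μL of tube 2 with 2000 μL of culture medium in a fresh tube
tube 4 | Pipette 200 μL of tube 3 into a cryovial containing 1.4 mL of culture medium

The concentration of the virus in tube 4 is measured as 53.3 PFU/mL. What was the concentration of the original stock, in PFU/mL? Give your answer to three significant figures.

Step 1: 400 μL brought to 6 mL → factor 6000/400 = 15
Step 2: 300 μL brought to 3750 μL → factor 3750/300 = 12.5
Step 3: 500 μL + 2000 μL = 2500 μL total → factor 2500/500 = 5
Step 4: 200 μL + 1.4 mL = 1600 μL total → factor 1600/200 = 8
Overall dilution factor = 15 × 12.5 × 5 × 8 = 7500
Stock = 53.3 PFU/mL × 7500 = 4.00 × 10^5 PFU/mL

4.00 × 10^5 PFU/mL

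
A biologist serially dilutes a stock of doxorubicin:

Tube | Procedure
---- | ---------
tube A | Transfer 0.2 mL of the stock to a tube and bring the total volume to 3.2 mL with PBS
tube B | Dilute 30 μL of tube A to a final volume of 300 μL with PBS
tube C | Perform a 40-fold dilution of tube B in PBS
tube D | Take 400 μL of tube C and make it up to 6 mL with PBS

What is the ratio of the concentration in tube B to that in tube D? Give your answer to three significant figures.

600

Step 1: 0.2 mL brought to 3.2 mL → factor 3.2/0.2 = 16
Step 2: 30 μL brought to 300 μL → factor 300/30 = 10
Step 3: 40-fold → factor 40
Step 4: 400 μL brought to 6 mL → factor 6000/400 = 15
Dilution factor to tube B = 160; to tube D = 96000
[tube B]/[tube D] = (factor to tube D)/(factor to tube B) = 96000/160 = 600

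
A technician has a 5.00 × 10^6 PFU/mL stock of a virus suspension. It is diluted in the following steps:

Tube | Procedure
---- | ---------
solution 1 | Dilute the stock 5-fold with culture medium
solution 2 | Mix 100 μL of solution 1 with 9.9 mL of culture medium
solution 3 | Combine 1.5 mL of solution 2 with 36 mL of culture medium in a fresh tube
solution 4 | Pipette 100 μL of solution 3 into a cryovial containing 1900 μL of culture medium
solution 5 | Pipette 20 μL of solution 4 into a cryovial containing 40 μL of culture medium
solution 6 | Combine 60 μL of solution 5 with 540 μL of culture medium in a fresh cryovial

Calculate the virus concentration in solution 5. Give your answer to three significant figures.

Step 1: 5-fold → factor 5
Step 2: 100 μL + 9.9 mL = 10000 μL total → factor 10000/100 = 100
Step 3: 1.5 mL + 36 mL = 37.5 mL total → factor 37.5/1.5 = 25
Step 4: 100 μL + 1900 μL = 2000 μL total → factor 2000/100 = 20
Step 5: 20 μL + 40 μL = 60 μL total → factor 60/20 = 3
Dilution factor through solution 5 = 5 × 100 × 25 × 20 × 3 = 7.5 × 10^5
[solution 5] = 5.00 × 10^6 PFU/mL / 7.5 × 10^5 = 6.67 PFU/mL

6.67 PFU/mL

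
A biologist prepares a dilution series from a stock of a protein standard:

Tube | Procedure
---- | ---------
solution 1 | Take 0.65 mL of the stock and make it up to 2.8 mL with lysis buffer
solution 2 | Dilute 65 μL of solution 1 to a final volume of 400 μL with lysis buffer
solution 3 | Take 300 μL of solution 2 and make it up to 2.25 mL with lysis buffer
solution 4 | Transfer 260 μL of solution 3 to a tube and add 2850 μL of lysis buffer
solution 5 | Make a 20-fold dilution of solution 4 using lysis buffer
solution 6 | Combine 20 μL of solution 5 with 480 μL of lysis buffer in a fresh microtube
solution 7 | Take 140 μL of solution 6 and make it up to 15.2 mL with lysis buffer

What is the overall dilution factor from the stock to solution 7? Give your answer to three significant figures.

Step 1: 0.65 mL brought to 2.8 mL → factor 2.8/0.65 = 4.3077
Step 2: 65 μL brought to 400 μL → factor 400/65 = 6.1538
Step 3: 300 μL brought to 2.25 mL → factor 2250/300 = 7.5
Step 4: 260 μL + 2850 μL = 3110 μL total → factor 3110/260 = 11.962
Step 5: 20-fold → factor 20
Step 6: 20 μL + 480 μL = 500 μL total → factor 500/20 = 25
Step 7: 140 μL brought to 15.2 mL → factor 15200/140 = 108.57
Overall dilution factor = 4.3077 × 6.1538 × 7.5 × 11.962 × 20 × 25 × 108.57 = 1.291 × 10^8

1.29 × 10^8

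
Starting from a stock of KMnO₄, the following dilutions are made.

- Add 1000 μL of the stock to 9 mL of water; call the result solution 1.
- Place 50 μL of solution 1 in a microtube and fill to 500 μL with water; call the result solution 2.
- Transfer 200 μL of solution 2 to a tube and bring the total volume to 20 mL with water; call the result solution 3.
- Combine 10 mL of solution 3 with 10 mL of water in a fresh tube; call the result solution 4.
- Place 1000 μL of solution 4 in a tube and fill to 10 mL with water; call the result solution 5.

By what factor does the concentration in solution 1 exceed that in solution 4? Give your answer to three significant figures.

2.00 × 10^3

Step 1: 1000 μL + 9 mL = 10000 μL total → factor 10000/1000 = 10
Step 2: 50 μL brought to 500 μL → factor 500/50 = 10
Step 3: 200 μL brought to 20 mL → factor 20000/200 = 100
Step 4: 10 mL + 10 mL = 20 mL total → factor 20/10 = 2
Dilution factor to solution 1 = 10; to solution 4 = 20000
[solution 1]/[solution 4] = (factor to solution 4)/(factor to solution 1) = 20000/10 = 2.00 × 10^3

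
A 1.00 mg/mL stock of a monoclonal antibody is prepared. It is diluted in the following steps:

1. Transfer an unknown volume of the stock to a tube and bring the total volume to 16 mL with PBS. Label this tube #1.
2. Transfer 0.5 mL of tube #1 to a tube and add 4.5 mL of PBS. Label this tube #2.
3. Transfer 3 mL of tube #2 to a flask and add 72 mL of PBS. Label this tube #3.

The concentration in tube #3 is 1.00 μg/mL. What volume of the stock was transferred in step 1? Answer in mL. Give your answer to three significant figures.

4.00 mL

Step 1: v brought to 16 mL → factor = 16 mL/v
Step 2: 0.5 mL + 4.5 mL = 5 mL total → factor 5/0.5 = 10
Step 3: 3 mL + 72 mL = 75 mL total → factor 75/3 = 25
Product of known-step factors = 250
Overall factor = 1.00 mg/mL / (1.00 μg/mL) = 1000
Step-1 factor = 1000 / 250 = 4
v = 16 mL / 4 = 4.00 mL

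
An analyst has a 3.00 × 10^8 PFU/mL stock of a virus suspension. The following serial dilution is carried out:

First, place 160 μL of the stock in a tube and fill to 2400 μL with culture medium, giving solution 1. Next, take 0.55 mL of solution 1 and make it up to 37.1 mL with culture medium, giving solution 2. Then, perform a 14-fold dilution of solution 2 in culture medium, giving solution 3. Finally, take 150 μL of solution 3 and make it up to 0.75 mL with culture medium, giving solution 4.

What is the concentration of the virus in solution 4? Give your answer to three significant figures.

Step 1: 160 μL brought to 2400 μL → factor 2400/160 = 15
Step 2: 0.55 mL brought to 37.1 mL → factor 37.1/0.55 = 67.455
Step 3: 14-fold → factor 14
Step 4: 150 μL brought to 0.75 mL → factor 750/150 = 5
Overall dilution factor = 15 × 67.455 × 14 × 5 = 70827
Final = 3.00 × 10^8 PFU/mL / 70827 = 4.24 × 10^3 PFU/mL

4.24 × 10^3 PFU/mL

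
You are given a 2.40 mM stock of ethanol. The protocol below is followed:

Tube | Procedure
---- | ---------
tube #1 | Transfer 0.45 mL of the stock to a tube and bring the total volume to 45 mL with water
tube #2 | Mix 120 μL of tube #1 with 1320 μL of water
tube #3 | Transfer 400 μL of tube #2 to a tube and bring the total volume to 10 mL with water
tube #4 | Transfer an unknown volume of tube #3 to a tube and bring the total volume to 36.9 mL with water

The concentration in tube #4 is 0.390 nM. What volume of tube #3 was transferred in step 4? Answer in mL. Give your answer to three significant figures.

Step 1: 0.45 mL brought to 45 mL → factor 45/0.45 = 100
Step 2: 120 μL + 1320 μL = 1440 μL total → factor 1440/120 = 12
Step 3: 400 μL brought to 10 mL → factor 10000/400 = 25
Step 4: v brought to 36.9 mL → factor = 36.9 mL/v
Product of known-step factors = 30000
Overall factor = 2.40 mM / (0.390 nM) = 6.1538 × 10^6
Step-4 factor = 6.1538 × 10^6 / 30000 = 205.13
v = 36.9 mL / 205.13 = 0.180 mL

0.180 mL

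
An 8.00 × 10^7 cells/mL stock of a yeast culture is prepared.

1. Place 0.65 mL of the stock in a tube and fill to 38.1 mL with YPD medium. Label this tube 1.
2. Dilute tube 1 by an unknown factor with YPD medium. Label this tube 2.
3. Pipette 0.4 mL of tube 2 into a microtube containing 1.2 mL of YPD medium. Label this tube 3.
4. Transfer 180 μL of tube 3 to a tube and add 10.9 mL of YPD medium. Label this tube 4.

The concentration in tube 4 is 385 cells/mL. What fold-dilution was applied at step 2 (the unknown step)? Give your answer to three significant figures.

Step 1: 0.65 mL brought to 38.1 mL → factor 38.1/0.65 = 58.615
Step 2: unknown factor x
Step 3: 0.4 mL + 1.2 mL = 1.6 mL total → factor 1.6/0.4 = 4
Step 4: 180 μL + 10.9 mL = 11080 μL total → factor 11080/180 = 61.556
Product of known-step factors = 14432
Overall factor = 8.00 × 10^7 cells/mL / (385 cells/mL) = 2.0779 × 10^5
x = 2.0779 × 10^5 / 14432 = 14.4

14.4-fold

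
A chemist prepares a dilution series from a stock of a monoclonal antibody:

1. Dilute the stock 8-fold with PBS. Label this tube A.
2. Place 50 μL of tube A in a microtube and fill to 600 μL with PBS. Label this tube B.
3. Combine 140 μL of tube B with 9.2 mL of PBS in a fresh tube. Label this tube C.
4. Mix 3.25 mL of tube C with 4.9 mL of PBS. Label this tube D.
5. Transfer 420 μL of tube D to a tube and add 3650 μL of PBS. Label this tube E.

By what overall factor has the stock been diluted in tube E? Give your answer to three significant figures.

1.56 × 10^5

Step 1: 8-fold → factor 8
Step 2: 50 μL brought to 600 μL → factor 600/50 = 12
Step 3: 140 μL + 9.2 mL = 9340 μL total → factor 9340/140 = 66.714
Step 4: 3.25 mL + 4.9 mL = 8.15 mL total → factor 8.15/3.25 = 2.5077
Step 5: 420 μL + 3650 μL = 4070 μL total → factor 4070/420 = 9.6905
Overall dilution factor = 8 × 12 × 66.714 × 2.5077 × 9.6905 = 1.5564 × 10^5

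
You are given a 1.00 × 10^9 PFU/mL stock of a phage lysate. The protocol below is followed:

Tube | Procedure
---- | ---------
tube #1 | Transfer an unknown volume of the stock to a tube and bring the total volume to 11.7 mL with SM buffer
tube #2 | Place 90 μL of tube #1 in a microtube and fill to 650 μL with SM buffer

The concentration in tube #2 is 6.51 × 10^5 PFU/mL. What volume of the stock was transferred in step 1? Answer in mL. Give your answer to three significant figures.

0.0550 mL

Step 1: v brought to 11.7 mL → factor = 11.7 mL/v
Step 2: 90 μL brought to 650 μL → factor 650/90 = 7.2222
Product of known-step factors = 7.2222
Overall factor = 1.00 × 10^9 PFU/mL / (6.51 × 10^5 PFU/mL) = 1536.1
Step-1 factor = 1536.1 / 7.2222 = 212.69
v = 11.7 mL / 212.69 = 0.0550 mL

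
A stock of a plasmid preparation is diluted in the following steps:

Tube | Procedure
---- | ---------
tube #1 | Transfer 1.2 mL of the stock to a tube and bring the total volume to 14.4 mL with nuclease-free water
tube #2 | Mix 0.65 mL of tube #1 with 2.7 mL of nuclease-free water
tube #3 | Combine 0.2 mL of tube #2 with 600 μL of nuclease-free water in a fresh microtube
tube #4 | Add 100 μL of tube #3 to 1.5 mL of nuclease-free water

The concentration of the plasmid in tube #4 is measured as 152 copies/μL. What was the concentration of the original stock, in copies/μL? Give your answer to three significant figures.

6.02 × 10^5 copies/μL

Step 1: 1.2 mL brought to 14.4 mL → factor 14.4/1.2 = 12
Step 2: 0.65 mL + 2.7 mL = 3.35 mL total → factor 3.35/0.65 = 5.1538
Step 3: 0.2 mL + 600 μL = 0.8 mL total → factor 0.8/0.2 = 4
Step 4: 100 μL + 1.5 mL = 1600 μL total → factor 1600/100 = 16
Overall dilution factor = 12 × 5.1538 × 4 × 16 = 3958.2
Stock = 152 copies/μL × 3958.2 = 6.02 × 10^5 copies/μL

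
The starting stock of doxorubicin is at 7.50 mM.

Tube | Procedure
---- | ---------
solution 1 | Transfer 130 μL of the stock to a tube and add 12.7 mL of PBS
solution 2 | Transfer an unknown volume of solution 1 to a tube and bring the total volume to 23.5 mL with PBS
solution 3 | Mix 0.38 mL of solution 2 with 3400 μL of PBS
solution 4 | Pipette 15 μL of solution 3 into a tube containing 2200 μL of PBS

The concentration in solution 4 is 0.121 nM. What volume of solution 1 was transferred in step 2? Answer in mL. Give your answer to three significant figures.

0.0550 mL

Step 1: 130 μL + 12.7 mL = 12830 μL total → factor 12830/130 = 98.692
Step 2: v brought to 23.5 mL → factor = 23.5 mL/v
Step 3: 0.38 mL + 3400 μL = 3.78 mL total → factor 3.78/0.38 = 9.9474
Step 4: 15 μL + 2200 μL = 2215 μL total → factor 2215/15 = 147.67
Product of known-step factors = 1.4497 × 10^5
Overall factor = 7.50 mM / (0.121 nM) = 6.1983 × 10^7
Step-2 factor = 6.1983 × 10^7 / 1.4497 × 10^5 = 427.56
v = 23.5 mL / 427.56 = 0.0550 mL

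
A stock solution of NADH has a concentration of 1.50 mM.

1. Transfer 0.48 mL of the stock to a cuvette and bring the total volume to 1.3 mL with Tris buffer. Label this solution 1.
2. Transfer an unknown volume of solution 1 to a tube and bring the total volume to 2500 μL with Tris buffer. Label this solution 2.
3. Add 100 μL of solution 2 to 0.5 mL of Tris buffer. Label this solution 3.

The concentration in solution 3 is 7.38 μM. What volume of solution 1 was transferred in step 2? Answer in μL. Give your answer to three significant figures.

Step 1: 0.48 mL brought to 1.3 mL → factor 1.3/0.48 = 2.7083
Step 2: v brought to 2500 μL → factor = 2500 μL/v
Step 3: 100 μL + 0.5 mL = 600 μL total → factor 600/100 = 6
Product of known-step factors = 16.25
Overall factor = 1.50 mM / (7.38 μM) = 203.25
Step-2 factor = 203.25 / 16.25 = 12.508
v = 2500 μL / 12.508 = 200 μL

200 μL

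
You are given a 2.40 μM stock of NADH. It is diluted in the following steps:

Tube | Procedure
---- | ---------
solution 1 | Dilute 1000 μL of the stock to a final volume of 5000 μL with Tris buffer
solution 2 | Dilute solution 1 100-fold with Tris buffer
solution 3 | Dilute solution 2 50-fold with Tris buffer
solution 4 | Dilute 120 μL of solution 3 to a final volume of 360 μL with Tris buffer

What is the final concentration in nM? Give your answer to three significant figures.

Step 1: 1000 μL brought to 5000 μL → factor 5000/1000 = 5
Step 2: 100-fold → factor 100
Step 3: 50-fold → factor 50
Step 4: 120 μL brought to 360 μL → factor 360/120 = 3
Overall dilution factor = 5 × 100 × 50 × 3 = 75000
Final = 2.40 μM / 75000 = 3.200 × 10^-5 μM = 0.0320 nM

0.0320 nM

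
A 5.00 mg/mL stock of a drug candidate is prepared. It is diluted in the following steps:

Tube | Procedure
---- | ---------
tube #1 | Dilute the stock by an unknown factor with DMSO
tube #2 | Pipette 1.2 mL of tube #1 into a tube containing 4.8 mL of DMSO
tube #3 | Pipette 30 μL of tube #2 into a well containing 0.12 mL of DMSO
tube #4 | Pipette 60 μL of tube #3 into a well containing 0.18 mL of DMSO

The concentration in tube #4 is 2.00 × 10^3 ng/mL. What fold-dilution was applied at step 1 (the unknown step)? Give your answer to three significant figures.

25.0-fold

Step 1: unknown factor x
Step 2: 1.2 mL + 4.8 mL = 6 mL total → factor 6/1.2 = 5
Step 3: 30 μL + 0.12 mL = 150 μL total → factor 150/30 = 5
Step 4: 60 μL + 0.18 mL = 240 μL total → factor 240/60 = 4
Product of known-step factors = 100
Overall factor = 5.00 mg/mL / (2.00 × 10^3 ng/mL) = 2500
x = 2500 / 100 = 25.0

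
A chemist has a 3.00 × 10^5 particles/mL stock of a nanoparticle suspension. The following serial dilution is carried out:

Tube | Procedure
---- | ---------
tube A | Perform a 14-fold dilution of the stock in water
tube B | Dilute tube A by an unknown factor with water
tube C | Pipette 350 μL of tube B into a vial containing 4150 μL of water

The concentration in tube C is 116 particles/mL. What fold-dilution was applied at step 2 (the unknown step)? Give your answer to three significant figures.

14.4-fold

Step 1: 14-fold → factor 14
Step 2: unknown factor x
Step 3: 350 μL + 4150 μL = 4500 μL total → factor 4500/350 = 12.857
Product of known-step factors = 180
Overall factor = 3.00 × 10^5 particles/mL / (116 particles/mL) = 2586.2
x = 2586.2 / 180 = 14.4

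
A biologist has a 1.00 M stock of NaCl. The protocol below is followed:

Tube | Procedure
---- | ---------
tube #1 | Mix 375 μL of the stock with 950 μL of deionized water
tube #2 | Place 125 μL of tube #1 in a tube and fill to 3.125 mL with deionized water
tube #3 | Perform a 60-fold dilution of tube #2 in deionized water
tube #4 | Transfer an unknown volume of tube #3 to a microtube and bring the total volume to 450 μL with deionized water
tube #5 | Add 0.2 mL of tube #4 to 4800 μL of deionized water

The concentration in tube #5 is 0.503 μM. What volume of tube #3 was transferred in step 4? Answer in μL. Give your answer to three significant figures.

30.0 μL

Step 1: 375 μL + 950 μL = 1325 μL total → factor 1325/375 = 3.5333
Step 2: 125 μL brought to 3.125 mL → factor 3125/125 = 25
Step 3: 60-fold → factor 60
Step 4: v brought to 450 μL → factor = 450 μL/v
Step 5: 0.2 mL + 4800 μL = 5 mL total → factor 5/0.2 = 25
Product of known-step factors = 1.325 × 10^5
Overall factor = 1.00 M / (0.503 μM) = 1.9881 × 10^6
Step-4 factor = 1.9881 × 10^6 / 1.325 × 10^5 = 15.004
v = 450 μL / 15.004 = 30.0 μL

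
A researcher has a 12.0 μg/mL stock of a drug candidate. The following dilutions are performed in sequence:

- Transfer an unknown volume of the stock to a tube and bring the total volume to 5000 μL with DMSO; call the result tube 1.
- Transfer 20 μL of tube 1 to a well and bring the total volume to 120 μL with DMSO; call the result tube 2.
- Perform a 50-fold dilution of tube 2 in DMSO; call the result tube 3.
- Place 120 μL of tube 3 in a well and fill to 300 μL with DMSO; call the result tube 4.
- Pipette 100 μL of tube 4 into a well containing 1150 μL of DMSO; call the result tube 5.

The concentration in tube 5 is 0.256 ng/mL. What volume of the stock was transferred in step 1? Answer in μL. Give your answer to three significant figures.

Step 1: v brought to 5000 μL → factor = 5000 μL/v
Step 2: 20 μL brought to 120 μL → factor 120/20 = 6
Step 3: 50-fold → factor 50
Step 4: 120 μL brought to 300 μL → factor 300/120 = 2.5
Step 5: 100 μL + 1150 μL = 1250 μL total → factor 1250/100 = 12.5
Product of known-step factors = 9375
Overall factor = 12.0 μg/mL / (0.256 ng/mL) = 46875
Step-1 factor = 46875 / 9375 = 5
v = 5000 μL / 5 = 1.00 × 10^3 μL

1.00 × 10^3 μL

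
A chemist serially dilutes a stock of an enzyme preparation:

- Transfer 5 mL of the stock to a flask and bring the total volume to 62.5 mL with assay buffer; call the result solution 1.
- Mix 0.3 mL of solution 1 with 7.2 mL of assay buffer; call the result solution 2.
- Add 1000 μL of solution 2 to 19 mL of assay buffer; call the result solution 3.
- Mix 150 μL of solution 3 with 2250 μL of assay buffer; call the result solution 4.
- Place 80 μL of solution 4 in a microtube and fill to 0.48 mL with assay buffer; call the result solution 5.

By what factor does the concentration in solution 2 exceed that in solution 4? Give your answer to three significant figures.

320

Step 1: 5 mL brought to 62.5 mL → factor 62.5/5 = 12.5
Step 2: 0.3 mL + 7.2 mL = 7.5 mL total → factor 7.5/0.3 = 25
Step 3: 1000 μL + 19 mL = 20000 μL total → factor 20000/1000 = 20
Step 4: 150 μL + 2250 μL = 2400 μL total → factor 2400/150 = 16
Dilution factor to solution 2 = 312.5; to solution 4 = 1 × 10^5
[solution 2]/[solution 4] = (factor to solution 4)/(factor to solution 2) = 1 × 10^5/312.5 = 320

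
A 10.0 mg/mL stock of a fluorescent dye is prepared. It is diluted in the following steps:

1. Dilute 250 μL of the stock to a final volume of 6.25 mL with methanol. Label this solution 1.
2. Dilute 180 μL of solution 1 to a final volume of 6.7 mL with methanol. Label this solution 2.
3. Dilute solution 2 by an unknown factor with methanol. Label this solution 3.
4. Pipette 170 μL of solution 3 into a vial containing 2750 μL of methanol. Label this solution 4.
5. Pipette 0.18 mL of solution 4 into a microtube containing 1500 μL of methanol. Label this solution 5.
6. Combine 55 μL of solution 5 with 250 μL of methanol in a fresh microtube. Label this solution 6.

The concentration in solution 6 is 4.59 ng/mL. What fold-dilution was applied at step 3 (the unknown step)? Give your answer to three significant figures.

Step 1: 250 μL brought to 6.25 mL → factor 6250/250 = 25
Step 2: 180 μL brought to 6.7 mL → factor 6700/180 = 37.222
Step 3: unknown factor x
Step 4: 170 μL + 2750 μL = 2920 μL total → factor 2920/170 = 17.176
Step 5: 0.18 mL + 1500 μL = 1.68 mL total → factor 1.68/0.18 = 9.3333
Step 6: 55 μL + 250 μL = 305 μL total → factor 305/55 = 5.5455
Product of known-step factors = 8.2728 × 10^5
Overall factor = 10.0 mg/mL / (4.59 ng/mL) = 2.1786 × 10^6
x = 2.1786 × 10^6 / 8.2728 × 10^5 = 2.63

2.63-fold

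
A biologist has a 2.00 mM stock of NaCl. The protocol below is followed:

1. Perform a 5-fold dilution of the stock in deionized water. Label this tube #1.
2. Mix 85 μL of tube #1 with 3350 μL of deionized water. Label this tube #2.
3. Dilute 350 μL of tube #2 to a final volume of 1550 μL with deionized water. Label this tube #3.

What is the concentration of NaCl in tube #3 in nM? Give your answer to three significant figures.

Step 1: 5-fold → factor 5
Step 2: 85 μL + 3350 μL = 3435 μL total → factor 3435/85 = 40.412
Step 3: 350 μL brought to 1550 μL → factor 1550/350 = 4.4286
Overall dilution factor = 5 × 40.412 × 4.4286 = 894.83
Final = 2.00 mM / 894.83 = 0.002235 mM = 2.24 × 10^3 nM

2.24 × 10^3 nM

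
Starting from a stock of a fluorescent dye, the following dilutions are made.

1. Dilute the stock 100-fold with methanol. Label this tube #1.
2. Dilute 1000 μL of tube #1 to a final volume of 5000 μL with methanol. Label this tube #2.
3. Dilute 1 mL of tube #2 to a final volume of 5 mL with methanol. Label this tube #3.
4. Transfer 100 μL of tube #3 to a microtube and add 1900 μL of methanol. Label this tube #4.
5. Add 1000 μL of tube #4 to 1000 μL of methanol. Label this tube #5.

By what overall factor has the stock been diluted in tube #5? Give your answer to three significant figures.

1.00 × 10^5

Step 1: 100-fold → factor 100
Step 2: 1000 μL brought to 5000 μL → factor 5000/1000 = 5
Step 3: 1 mL brought to 5 mL → factor 5/1 = 5
Step 4: 100 μL + 1900 μL = 2000 μL total → factor 2000/100 = 20
Step 5: 1000 μL + 1000 μL = 2000 μL total → factor 2000/1000 = 2
Overall dilution factor = 100 × 5 × 5 × 20 × 2 = 1 × 10^5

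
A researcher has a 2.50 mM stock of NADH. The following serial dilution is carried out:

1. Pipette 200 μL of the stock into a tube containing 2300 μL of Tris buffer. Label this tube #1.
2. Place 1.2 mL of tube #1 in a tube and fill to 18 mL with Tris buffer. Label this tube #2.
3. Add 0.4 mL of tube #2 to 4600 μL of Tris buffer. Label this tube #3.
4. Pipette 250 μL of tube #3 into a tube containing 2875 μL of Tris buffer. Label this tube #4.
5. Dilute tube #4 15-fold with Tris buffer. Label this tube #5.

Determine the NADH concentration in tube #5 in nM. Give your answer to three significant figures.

Step 1: 200 μL + 2300 μL = 2500 μL total → factor 2500/200 = 12.5
Step 2: 1.2 mL brought to 18 mL → factor 18/1.2 = 15
Step 3: 0.4 mL + 4600 μL = 5 mL total → factor 5/0.4 = 12.5
Step 4: 250 μL + 2875 μL = 3125 μL total → factor 3125/250 = 12.5
Step 5: 15-fold → factor 15
Overall dilution factor = 12.5 × 15 × 12.5 × 12.5 × 15 = 4.3945 × 10^5
Final = 2.50 mM / 4.3945 × 10^5 = 5.689 × 10^-6 mM = 5.69 nM

5.69 nM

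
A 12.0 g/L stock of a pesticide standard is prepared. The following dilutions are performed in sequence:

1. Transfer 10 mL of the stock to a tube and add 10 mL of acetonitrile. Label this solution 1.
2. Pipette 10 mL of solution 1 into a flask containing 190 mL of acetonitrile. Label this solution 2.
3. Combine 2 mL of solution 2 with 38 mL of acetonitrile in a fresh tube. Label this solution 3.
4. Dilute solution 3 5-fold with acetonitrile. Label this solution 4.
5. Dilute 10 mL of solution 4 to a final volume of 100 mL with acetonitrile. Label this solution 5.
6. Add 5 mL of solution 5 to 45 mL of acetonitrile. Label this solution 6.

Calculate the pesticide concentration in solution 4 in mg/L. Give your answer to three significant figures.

Step 1: 10 mL + 10 mL = 20 mL total → factor 20/10 = 2
Step 2: 10 mL + 190 mL = 200 mL total → factor 200/10 = 20
Step 3: 2 mL + 38 mL = 40 mL total → factor 40/2 = 20
Step 4: 5-fold → factor 5
Dilution factor through solution 4 = 2 × 20 × 20 × 5 = 4000
[solution 4] = 12.0 g/L / 4000 = 0.003000 g/L = 3.00 mg/L

3.00 mg/L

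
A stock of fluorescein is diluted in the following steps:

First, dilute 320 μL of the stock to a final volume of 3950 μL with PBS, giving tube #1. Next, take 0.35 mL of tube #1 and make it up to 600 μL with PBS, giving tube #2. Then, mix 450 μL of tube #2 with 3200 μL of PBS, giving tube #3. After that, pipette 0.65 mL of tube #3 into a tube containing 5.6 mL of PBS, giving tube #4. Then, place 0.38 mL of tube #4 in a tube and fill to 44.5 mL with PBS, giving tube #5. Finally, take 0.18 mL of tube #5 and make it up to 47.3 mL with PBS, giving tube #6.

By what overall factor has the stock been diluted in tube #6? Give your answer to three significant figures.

Step 1: 320 μL brought to 3950 μL → factor 3950/320 = 12.344
Step 2: 0.35 mL brought to 600 μL → factor 0.6/0.35 = 1.7143
Step 3: 450 μL + 3200 μL = 3650 μL total → factor 3650/450 = 8.1111
Step 4: 0.65 mL + 5.6 mL = 6.25 mL total → factor 6.25/0.65 = 9.6154
Step 5: 0.38 mL brought to 44.5 mL → factor 44.5/0.38 = 117.11
Step 6: 0.18 mL brought to 47.3 mL → factor 47.3/0.18 = 262.78
Overall dilution factor = 12.344 × 1.7143 × 8.1111 × 9.6154 × 117.11 × 262.78 = 5.0786 × 10^7

5.08 × 10^7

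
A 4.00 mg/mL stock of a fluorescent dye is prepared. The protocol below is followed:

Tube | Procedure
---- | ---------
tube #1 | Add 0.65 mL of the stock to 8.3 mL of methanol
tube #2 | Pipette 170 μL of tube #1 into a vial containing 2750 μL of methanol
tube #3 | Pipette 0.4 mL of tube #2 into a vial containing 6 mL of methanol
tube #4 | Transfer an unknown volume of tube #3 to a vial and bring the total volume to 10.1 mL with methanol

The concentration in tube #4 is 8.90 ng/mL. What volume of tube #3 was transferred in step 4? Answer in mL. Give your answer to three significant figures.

Step 1: 0.65 mL + 8.3 mL = 8.95 mL total → factor 8.95/0.65 = 13.769
Step 2: 170 μL + 2750 μL = 2920 μL total → factor 2920/170 = 17.176
Step 3: 0.4 mL + 6 mL = 6.4 mL total → factor 6.4/0.4 = 16
Step 4: v brought to 10.1 mL → factor = 10.1 mL/v
Product of known-step factors = 3784.1
Overall factor = 4.00 mg/mL / (8.90 ng/mL) = 4.4944 × 10^5
Step-4 factor = 4.4944 × 10^5 / 3784.1 = 118.77
v = 10.1 mL / 118.77 = 0.0850 mL

0.0850 mL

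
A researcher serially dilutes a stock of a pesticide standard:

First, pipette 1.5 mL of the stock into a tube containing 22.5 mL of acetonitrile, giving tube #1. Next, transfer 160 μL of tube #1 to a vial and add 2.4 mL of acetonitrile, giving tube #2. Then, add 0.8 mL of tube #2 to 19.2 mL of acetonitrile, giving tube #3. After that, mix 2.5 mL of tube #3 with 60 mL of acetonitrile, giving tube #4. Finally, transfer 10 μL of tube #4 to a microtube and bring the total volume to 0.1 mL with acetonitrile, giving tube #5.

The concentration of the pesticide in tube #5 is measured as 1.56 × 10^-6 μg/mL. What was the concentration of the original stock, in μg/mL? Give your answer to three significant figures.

2.50 μg/mL

Step 1: 1.5 mL + 22.5 mL = 24 mL total → factor 24/1.5 = 16
Step 2: 160 μL + 2.4 mL = 2560 μL total → factor 2560/160 = 16
Step 3: 0.8 mL + 19.2 mL = 20 mL total → factor 20/0.8 = 25
Step 4: 2.5 mL + 60 mL = 62.5 mL total → factor 62.5/2.5 = 25
Step 5: 10 μL brought to 0.1 mL → factor 100/10 = 10
Overall dilution factor = 16 × 16 × 25 × 25 × 10 = 1.6 × 10^6
Stock = 1.56 × 10^-6 μg/mL × 1.6 × 10^6 = 2.50 μg/mL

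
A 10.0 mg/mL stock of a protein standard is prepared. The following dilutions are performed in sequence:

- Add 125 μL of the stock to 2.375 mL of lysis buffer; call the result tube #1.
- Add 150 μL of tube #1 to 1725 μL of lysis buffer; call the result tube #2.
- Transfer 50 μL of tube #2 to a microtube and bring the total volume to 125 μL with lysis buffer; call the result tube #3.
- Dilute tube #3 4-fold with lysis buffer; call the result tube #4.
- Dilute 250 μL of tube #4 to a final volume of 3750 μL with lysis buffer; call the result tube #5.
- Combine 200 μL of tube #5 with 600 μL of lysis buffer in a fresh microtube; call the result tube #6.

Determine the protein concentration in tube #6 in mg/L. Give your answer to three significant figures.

Step 1: 125 μL + 2.375 mL = 2500 μL total → factor 2500/125 = 20
Step 2: 150 μL + 1725 μL = 1875 μL total → factor 1875/150 = 12.5
Step 3: 50 μL brought to 125 μL → factor 125/50 = 2.5
Step 4: 4-fold → factor 4
Step 5: 250 μL brought to 3750 μL → factor 3750/250 = 15
Step 6: 200 μL + 600 μL = 800 μL total → factor 800/200 = 4
Overall dilution factor = 20 × 12.5 × 2.5 × 4 × 15 × 4 = 1.5 × 10^5
Final = 10.0 mg/mL / 1.5 × 10^5 = 6.667 × 10^-5 mg/mL = 0.0667 mg/L

0.0667 mg/L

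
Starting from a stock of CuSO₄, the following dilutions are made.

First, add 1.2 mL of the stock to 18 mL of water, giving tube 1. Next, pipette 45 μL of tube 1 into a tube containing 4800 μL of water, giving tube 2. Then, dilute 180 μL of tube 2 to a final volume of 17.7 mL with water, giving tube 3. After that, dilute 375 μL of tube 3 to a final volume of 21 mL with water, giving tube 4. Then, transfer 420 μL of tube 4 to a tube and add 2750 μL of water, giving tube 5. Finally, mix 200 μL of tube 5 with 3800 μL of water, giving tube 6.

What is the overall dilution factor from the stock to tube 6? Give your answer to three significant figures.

1.43 × 10^9

Step 1: 1.2 mL + 18 mL = 19.2 mL total → factor 19.2/1.2 = 16
Step 2: 45 μL + 4800 μL = 4845 μL total → factor 4845/45 = 107.67
Step 3: 180 μL brought to 17.7 mL → factor 17700/180 = 98.333
Step 4: 375 μL brought to 21 mL → factor 21000/375 = 56
Step 5: 420 μL + 2750 μL = 3170 μL total → factor 3170/420 = 7.5476
Step 6: 200 μL + 3800 μL = 4000 μL total → factor 4000/200 = 20
Overall dilution factor = 16 × 107.67 × 98.333 × 56 × 7.5476 × 20 = 1.432 × 10^9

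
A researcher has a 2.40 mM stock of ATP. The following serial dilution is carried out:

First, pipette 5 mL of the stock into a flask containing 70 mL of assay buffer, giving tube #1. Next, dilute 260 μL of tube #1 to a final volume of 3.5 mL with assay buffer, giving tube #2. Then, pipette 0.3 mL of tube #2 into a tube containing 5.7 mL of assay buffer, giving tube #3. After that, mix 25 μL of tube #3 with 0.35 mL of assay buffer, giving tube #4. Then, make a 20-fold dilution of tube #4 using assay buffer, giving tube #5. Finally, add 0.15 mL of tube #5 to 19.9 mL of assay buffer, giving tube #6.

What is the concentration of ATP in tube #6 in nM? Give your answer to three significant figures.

Step 1: 5 mL + 70 mL = 75 mL total → factor 75/5 = 15
Step 2: 260 μL brought to 3.5 mL → factor 3500/260 = 13.462
Step 3: 0.3 mL + 5.7 mL = 6 mL total → factor 6/0.3 = 20
Step 4: 25 μL + 0.35 mL = 375 μL total → factor 375/25 = 15
Step 5: 20-fold → factor 20
Step 6: 0.15 mL + 19.9 mL = 20.05 mL total → factor 20.05/0.15 = 133.67
Overall dilution factor = 15 × 13.462 × 20 × 15 × 20 × 133.67 = 1.6194 × 10^8
Final = 2.40 mM / 1.6194 × 10^8 = 1.482 × 10^-8 mM = 0.0148 nM

0.0148 nM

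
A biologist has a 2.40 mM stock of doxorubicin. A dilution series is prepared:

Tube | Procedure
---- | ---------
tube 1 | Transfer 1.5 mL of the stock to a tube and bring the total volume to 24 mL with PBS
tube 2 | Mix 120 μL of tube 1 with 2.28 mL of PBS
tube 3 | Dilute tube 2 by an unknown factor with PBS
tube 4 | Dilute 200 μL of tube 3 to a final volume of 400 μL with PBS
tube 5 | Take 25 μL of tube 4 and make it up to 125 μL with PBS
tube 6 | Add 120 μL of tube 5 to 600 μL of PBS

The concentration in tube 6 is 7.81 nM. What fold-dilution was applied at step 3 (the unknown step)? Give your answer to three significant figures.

16.0-fold

Step 1: 1.5 mL brought to 24 mL → factor 24/1.5 = 16
Step 2: 120 μL + 2.28 mL = 2400 μL total → factor 2400/120 = 20
Step 3: unknown factor x
Step 4: 200 μL brought to 400 μL → factor 400/200 = 2
Step 5: 25 μL brought to 125 μL → factor 125/25 = 5
Step 6: 120 μL + 600 μL = 720 μL total → factor 720/120 = 6
Product of known-step factors = 19200
Overall factor = 2.40 mM / (7.81 nM) = 3.073 × 10^5
x = 3.073 × 10^5 / 19200 = 16.0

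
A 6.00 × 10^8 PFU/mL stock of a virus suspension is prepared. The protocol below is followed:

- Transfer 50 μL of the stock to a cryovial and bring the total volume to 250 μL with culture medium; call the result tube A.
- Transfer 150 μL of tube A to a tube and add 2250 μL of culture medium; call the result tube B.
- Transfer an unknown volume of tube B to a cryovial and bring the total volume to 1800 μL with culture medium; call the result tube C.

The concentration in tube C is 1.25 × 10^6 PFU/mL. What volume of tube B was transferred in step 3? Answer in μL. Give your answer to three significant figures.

Step 1: 50 μL brought to 250 μL → factor 250/50 = 5
Step 2: 150 μL + 2250 μL = 2400 μL total → factor 2400/150 = 16
Step 3: v brought to 1800 μL → factor = 1800 μL/v
Product of known-step factors = 80
Overall factor = 6.00 × 10^8 PFU/mL / (1.25 × 10^6 PFU/mL) = 480
Step-3 factor = 480 / 80 = 6
v = 1800 μL / 6 = 300 μL

300 μL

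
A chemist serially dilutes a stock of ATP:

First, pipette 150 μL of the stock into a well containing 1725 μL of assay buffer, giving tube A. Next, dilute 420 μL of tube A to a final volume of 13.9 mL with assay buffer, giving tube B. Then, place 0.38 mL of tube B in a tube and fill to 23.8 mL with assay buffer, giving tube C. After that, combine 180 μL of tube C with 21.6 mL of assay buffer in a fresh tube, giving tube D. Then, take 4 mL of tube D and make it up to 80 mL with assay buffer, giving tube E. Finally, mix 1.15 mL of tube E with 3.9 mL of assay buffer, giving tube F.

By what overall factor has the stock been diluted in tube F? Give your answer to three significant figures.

2.75 × 10^8

Step 1: 150 μL + 1725 μL = 1875 μL total → factor 1875/150 = 12.5
Step 2: 420 μL brought to 13.9 mL → factor 13900/420 = 33.095
Step 3: 0.38 mL brought to 23.8 mL → factor 23.8/0.38 = 62.632
Step 4: 180 μL + 21.6 mL = 21780 μL total → factor 21780/180 = 121
Step 5: 4 mL brought to 80 mL → factor 80/4 = 20
Step 6: 1.15 mL + 3.9 mL = 5.05 mL total → factor 5.05/1.15 = 4.3913
Overall dilution factor = 12.5 × 33.095 × 62.632 × 121 × 20 × 4.3913 = 2.7535 × 10^8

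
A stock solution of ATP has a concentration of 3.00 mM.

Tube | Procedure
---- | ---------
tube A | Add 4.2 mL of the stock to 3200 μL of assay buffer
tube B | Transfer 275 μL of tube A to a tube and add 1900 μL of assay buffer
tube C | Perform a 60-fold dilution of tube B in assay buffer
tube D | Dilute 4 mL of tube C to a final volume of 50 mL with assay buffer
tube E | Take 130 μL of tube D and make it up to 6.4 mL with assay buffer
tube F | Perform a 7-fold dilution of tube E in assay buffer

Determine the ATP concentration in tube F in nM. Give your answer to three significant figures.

Step 1: 4.2 mL + 3200 μL = 7.4 mL total → factor 7.4/4.2 = 1.7619
Step 2: 275 μL + 1900 μL = 2175 μL total → factor 2175/275 = 7.9091
Step 3: 60-fold → factor 60
Step 4: 4 mL brought to 50 mL → factor 50/4 = 12.5
Step 5: 130 μL brought to 6.4 mL → factor 6400/130 = 49.231
Step 6: 7-fold → factor 7
Overall dilution factor = 1.7619 × 7.9091 × 60 × 12.5 × 49.231 × 7 = 3.6017 × 10^6
Final = 3.00 mM / 3.6017 × 10^6 = 8.329 × 10^-7 mM = 0.833 nM

0.833 nM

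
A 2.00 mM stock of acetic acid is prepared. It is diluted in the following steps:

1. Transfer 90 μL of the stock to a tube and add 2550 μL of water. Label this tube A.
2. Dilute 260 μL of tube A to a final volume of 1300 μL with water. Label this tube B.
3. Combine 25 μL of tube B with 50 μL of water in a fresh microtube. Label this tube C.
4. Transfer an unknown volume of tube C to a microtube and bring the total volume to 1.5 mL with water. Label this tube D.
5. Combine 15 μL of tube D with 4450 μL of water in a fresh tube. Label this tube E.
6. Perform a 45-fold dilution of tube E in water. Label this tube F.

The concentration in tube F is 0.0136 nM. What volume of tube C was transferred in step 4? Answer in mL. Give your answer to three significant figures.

Step 1: 90 μL + 2550 μL = 2640 μL total → factor 2640/90 = 29.333
Step 2: 260 μL brought to 1300 μL → factor 1300/260 = 5
Step 3: 25 μL + 50 μL = 75 μL total → factor 75/25 = 3
Step 4: v brought to 1.5 mL → factor = 1.5 mL/v
Step 5: 15 μL + 4450 μL = 4465 μL total → factor 4465/15 = 297.67
Step 6: 45-fold → factor 45
Product of known-step factors = 5.8938 × 10^6
Overall factor = 2.00 mM / (0.0136 nM) = 1.4706 × 10^8
Step-4 factor = 1.4706 × 10^8 / 5.8938 × 10^6 = 24.951
v = 1.5 mL / 24.951 = 0.0601 mL

0.0601 mL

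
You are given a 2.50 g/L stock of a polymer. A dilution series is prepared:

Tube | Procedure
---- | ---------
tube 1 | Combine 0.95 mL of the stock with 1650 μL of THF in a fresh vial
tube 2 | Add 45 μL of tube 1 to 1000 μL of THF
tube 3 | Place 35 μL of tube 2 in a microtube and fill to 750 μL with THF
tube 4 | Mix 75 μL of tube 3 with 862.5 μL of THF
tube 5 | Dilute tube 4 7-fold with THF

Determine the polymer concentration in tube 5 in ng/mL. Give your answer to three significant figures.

Step 1: 0.95 mL + 1650 μL = 2.6 mL total → factor 2.6/0.95 = 2.7368
Step 2: 45 μL + 1000 μL = 1045 μL total → factor 1045/45 = 23.222
Step 3: 35 μL brought to 750 μL → factor 750/35 = 21.429
Step 4: 75 μL + 862.5 μL = 937.5 μL total → factor 937.5/75 = 12.5
Step 5: 7-fold → factor 7
Overall dilution factor = 2.7368 × 23.222 × 21.429 × 12.5 × 7 = 1.1917 × 10^5
Final = 2.50 g/L / 1.1917 × 10^5 = 2.098 × 10^-5 g/L = 21.0 ng/mL

21.0 ng/mL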